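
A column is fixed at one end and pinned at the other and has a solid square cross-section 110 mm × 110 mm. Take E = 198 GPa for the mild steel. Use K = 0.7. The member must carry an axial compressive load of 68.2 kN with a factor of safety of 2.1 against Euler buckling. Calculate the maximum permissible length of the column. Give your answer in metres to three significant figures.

L_max ≈ 18.4 m

I = a⁴/12 = 110⁴/12 = 1.220×10^7 mm⁴
I = 1.220×10^-5 m⁴
Required critical load P_cr = n·P = 2.1 × 68.2 = 143.2 kN = 1.432×10^5 N
From P_cr = π²EI/(K·L)²:  L = (1/K)·√(π²EI/P_cr) = (1/0.7)·√(π²×1.98×10^11×1.220×10^-5/1.432×10^5)
L = 18.4 m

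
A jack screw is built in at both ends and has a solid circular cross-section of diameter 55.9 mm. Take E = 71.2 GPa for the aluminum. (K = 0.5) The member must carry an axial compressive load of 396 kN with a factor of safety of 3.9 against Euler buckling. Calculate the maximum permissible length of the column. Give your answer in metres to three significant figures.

L_max ≈ 0.934 m

I = πd⁴/64 = π×55.9⁴/64 = 4.793×10^5 mm⁴
I = 4.793×10^-7 m⁴
Required critical load P_cr = n·P = 3.9 × 396 = 1544 kN = 1.544×10^6 N
From P_cr = π²EI/(K·L)²:  L = (1/K)·√(π²EI/P_cr) = (1/0.5)·√(π²×7.12×10^10×4.793×10^-7/1.544×10^6)
L = 0.934 m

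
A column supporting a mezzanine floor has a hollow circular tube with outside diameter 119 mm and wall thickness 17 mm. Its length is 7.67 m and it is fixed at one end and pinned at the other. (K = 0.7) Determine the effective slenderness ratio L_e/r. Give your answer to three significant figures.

λ ≈ 147

Inner diameter d_i = 119 − 2×17 = 85.00 mm
I = π(d_o⁴ − d_i⁴)/64 = π(119⁴ − 85.00⁴)/64 = 7.281×10^6 mm⁴
A = 5.448×10^3 mm²;  r_min = √(I/A) = √(7.281×10^6/5.448×10^3) = 36.56 mm
L_e = K·L = 0.7 × 7.67 m = 5.369 m = 5369.0 mm
λ = L_e / r_min = 5369.0 / 36.56 = 147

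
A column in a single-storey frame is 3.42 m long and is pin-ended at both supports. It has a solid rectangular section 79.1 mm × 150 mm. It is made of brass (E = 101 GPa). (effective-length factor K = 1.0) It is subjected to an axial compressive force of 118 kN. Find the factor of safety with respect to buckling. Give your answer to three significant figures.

n ≈ 4.47

Buckling occurs about the weak axis: I_min = h·b³/12 with b = 79.1 mm (the shorter side).
I_min = 150×79.1³/12 = 6.186×10^6 mm⁴
I = 6.186×10^6 mm⁴ = 6.186×10^-6 m⁴
Effective length L_e = K·L = 1 × 3.42 = 3.420 m
P_cr = π²EI / L_e² = π² × 101×10⁹ × 6.186×10^-6 / 3.420² = 5.272×10^5 N
Factor of safety n = P_cr / P = 527.24 / 118 = 4.47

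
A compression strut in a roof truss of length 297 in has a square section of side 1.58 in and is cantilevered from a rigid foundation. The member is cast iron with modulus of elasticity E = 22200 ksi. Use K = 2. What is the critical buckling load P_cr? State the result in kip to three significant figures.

P_cr ≈ 0.322 kip

I = a⁴/12 = 1.58⁴/12 = 0.5193 in⁴
Effective length L_e = K·L = 2 × 297 = 594.0 in
P_cr = π²EI / L_e² = π² × 22200×10³ × 0.5193 / 594.0² = 322.5 lb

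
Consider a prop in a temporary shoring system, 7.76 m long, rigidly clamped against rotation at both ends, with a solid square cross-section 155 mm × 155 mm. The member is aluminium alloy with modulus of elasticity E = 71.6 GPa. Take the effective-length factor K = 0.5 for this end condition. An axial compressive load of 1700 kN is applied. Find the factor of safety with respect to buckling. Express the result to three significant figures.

I = a⁴/12 = 155⁴/12 = 4.810×10^7 mm⁴
I = 4.810×10^7 mm⁴ = 4.810×10^-5 m⁴
Effective length L_e = K·L = 0.5 × 7.76 = 3.880 m
P_cr = π²EI / L_e² = π² × 71.6×10⁹ × 4.810×10^-5 / 3.880² = 2.258×10^6 N
Factor of safety n = P_cr / P = 2257.8 / 1700 = 1.33

n ≈ 1.33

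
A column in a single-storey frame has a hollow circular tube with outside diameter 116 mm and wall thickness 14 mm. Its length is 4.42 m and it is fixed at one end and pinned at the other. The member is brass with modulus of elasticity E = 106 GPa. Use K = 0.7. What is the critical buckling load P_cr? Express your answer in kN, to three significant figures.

P_cr ≈ 650 kN

Inner diameter d_i = 116 − 2×14 = 88.00 mm
I = π(d_o⁴ − d_i⁴)/64 = π(116⁴ − 88.00⁴)/64 = 5.944×10^6 mm⁴
I = 5.944×10^6 mm⁴ = 5.944×10^-6 m⁴
Effective length L_e = K·L = 0.7 × 4.42 = 3.094 m
P_cr = π²EI / L_e² = π² × 106×10⁹ × 5.944×10^-6 / 3.094² = 6.496×10^5 N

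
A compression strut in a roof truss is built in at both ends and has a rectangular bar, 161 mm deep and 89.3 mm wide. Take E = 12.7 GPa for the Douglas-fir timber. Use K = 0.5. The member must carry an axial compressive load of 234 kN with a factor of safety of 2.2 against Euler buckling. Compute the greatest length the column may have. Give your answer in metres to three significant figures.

Buckling occurs about the weak axis: I_min = h·b³/12 with b = 89.3 mm (the shorter side).
I_min = 161×89.3³/12 = 9.554×10^6 mm⁴
I = 9.554×10^-6 m⁴
Required critical load P_cr = n·P = 2.2 × 234 = 514.8 kN = 5.148×10^5 N
From P_cr = π²EI/(K·L)²:  L = (1/K)·√(π²EI/P_cr) = (1/0.5)·√(π²×1.27×10^10×9.554×10^-6/5.148×10^5)
L = 3.05 m

L_max ≈ 3.05 m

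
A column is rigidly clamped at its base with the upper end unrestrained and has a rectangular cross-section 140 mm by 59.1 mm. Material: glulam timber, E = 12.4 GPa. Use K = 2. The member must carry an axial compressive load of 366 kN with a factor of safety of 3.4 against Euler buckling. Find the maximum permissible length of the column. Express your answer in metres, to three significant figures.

Buckling occurs about the weak axis: I_min = h·b³/12 with b = 59.1 mm (the shorter side).
I_min = 140×59.1³/12 = 2.408×10^6 mm⁴
I = 2.408×10^-6 m⁴
Required critical load P_cr = n·P = 3.4 × 366 = 1244 kN = 1.244×10^6 N
From P_cr = π²EI/(K·L)²:  L = (1/K)·√(π²EI/P_cr) = (1/2)·√(π²×1.24×10^10×2.408×10^-6/1.244×10^6)
L = 0.243 m

L_max ≈ 0.243 m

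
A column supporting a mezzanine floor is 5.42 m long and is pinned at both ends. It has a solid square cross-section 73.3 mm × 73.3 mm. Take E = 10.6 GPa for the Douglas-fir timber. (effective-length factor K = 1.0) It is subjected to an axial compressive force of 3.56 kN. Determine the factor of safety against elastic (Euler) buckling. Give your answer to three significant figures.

I = a⁴/12 = 73.3⁴/12 = 2.406×10^6 mm⁴
I = 2.406×10^6 mm⁴ = 2.406×10^-6 m⁴
Effective length L_e = K·L = 1 × 5.42 = 5.420 m
P_cr = π²EI / L_e² = π² × 10.6×10⁹ × 2.406×10^-6 / 5.420² = 8.567×10^3 N
Factor of safety n = P_cr / P = 8.5673 / 3.56 = 2.41

n ≈ 2.41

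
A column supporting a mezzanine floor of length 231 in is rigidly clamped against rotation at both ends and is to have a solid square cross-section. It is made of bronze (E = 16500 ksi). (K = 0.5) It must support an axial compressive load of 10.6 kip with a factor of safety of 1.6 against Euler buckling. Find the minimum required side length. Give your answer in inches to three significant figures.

a ≈ 2.02 in

Required P_cr = n·P = 1.6 × 10.6 = 16.96 kip
L_e = K·L = 0.5 × 231 = 115.5 in
Required I = P_cr·L_e²/(π²E) = 1.696×10^4 × 115.5² / (π² × 1.65×10^7) = 1.389 in⁴
Solid square: I = a⁴/12  ⇒  a = (12I)^(1/4) = (12×1.389)^(1/4) = 2.02 in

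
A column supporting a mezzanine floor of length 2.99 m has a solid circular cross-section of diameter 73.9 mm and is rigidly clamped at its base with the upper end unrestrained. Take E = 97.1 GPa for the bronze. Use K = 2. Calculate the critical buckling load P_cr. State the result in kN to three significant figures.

P_cr ≈ 39.2 kN

I = πd⁴/64 = π×73.9⁴/64 = 1.464×10^6 mm⁴
I = 1.464×10^6 mm⁴ = 1.464×10^-6 m⁴
Effective length L_e = K·L = 2 × 2.99 = 5.980 m
P_cr = π²EI / L_e² = π² × 97.1×10⁹ × 1.464×10^-6 / 5.980² = 3.923×10^4 N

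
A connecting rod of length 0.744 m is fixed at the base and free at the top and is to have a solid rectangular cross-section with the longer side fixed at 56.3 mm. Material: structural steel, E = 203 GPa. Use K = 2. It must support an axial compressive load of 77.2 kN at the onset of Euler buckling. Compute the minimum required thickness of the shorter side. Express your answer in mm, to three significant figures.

L_e = K·L = 2 × 0.744 = 1.488 m
Required I = P_cr·L_e²/(π²E) = 7.720×10^4 × 1.488² / (π² × 2.03×10^11) = 8.532×10^-8 m⁴
I_req = 8.532×10^4 mm⁴
Rectangle, weak axis: I_min = h·b³/12 with h = 56.3 mm fixed  ⇒  b = (12I/h)^(1/3) = 26.3 mm

b ≈ 26.3 mm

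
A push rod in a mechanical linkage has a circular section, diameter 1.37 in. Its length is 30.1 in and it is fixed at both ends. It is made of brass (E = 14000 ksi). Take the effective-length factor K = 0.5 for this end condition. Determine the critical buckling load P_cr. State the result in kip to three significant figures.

I = πd⁴/64 = π×1.37⁴/64 = 0.1729 in⁴
Effective length L_e = K·L = 0.5 × 30.1 = 15.05 in
P_cr = π²EI / L_e² = π² × 14000×10³ × 0.1729 / 15.05² = 1.055×10^5 lb

P_cr ≈ 105 kip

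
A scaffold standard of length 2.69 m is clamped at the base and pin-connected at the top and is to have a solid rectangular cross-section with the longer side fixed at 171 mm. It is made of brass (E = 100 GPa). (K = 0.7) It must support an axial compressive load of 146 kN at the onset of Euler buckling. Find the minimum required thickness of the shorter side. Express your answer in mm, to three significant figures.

b ≈ 33.3 mm

L_e = K·L = 0.7 × 2.69 = 1.883 m
Required I = P_cr·L_e²/(π²E) = 1.460×10^5 × 1.883² / (π² × 1.00×10^11) = 5.245×10^-7 m⁴
I_req = 5.245×10^5 mm⁴
Rectangle, weak axis: I_min = h·b³/12 with h = 171 mm fixed  ⇒  b = (12I/h)^(1/3) = 33.3 mm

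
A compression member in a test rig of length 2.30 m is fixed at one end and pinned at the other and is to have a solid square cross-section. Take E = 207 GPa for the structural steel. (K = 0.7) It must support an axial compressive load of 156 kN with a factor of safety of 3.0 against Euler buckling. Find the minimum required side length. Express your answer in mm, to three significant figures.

a ≈ 51.7 mm

Required P_cr = n·P = 3.0 × 156 = 468.0 kN
L_e = K·L = 0.7 × 2.30 = 1.610 m
Required I = P_cr·L_e²/(π²E) = 4.680×10^5 × 1.610² / (π² × 2.07×10^11) = 5.938×10^-7 m⁴
I_req = 5.938×10^5 mm⁴
Solid square: I = a⁴/12  ⇒  a = (12I)^(1/4) = (12×5.938×10^5)^(1/4) = 51.7 mm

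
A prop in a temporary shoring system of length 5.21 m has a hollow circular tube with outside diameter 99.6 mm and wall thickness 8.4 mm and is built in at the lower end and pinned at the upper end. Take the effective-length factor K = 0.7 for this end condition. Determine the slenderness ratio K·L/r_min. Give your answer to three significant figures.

Inner diameter d_i = 99.6 − 2×8.4 = 82.80 mm
I = π(d_o⁴ − d_i⁴)/64 = π(99.6⁴ − 82.80⁴)/64 = 2.523×10^6 mm⁴
A = 2.407×10^3 mm²;  r_min = √(I/A) = √(2.523×10^6/2.407×10^3) = 32.38 mm
L_e = K·L = 0.7 × 5.21 m = 3.647 m = 3647.0 mm
λ = L_e / r_min = 3647.0 / 32.38 = 113

λ ≈ 113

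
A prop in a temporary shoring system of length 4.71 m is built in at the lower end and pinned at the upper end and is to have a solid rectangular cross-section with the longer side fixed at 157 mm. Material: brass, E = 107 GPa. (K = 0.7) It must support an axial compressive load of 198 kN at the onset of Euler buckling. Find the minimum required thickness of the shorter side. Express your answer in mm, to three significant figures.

b ≈ 53.8 mm

L_e = K·L = 0.7 × 4.71 = 3.297 m
Required I = P_cr·L_e²/(π²E) = 1.980×10^5 × 3.297² / (π² × 1.07×10^11) = 2.038×10^-6 m⁴
I_req = 2.038×10^6 mm⁴
Rectangle, weak axis: I_min = h·b³/12 with h = 157 mm fixed  ⇒  b = (12I/h)^(1/3) = 53.8 mm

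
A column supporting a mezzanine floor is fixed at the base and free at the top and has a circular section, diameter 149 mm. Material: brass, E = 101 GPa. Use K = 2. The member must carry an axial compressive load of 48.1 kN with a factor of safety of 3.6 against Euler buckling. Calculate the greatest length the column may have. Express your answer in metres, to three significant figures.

I = πd⁴/64 = π×149⁴/64 = 2.419×10^7 mm⁴
I = 2.419×10^-5 m⁴
Required critical load P_cr = n·P = 3.6 × 48.1 = 173.2 kN = 1.732×10^5 N
From P_cr = π²EI/(K·L)²:  L = (1/K)·√(π²EI/P_cr) = (1/2)·√(π²×1.01×10^11×2.419×10^-5/1.732×10^5)
L = 5.90 m

L_max ≈ 5.90 m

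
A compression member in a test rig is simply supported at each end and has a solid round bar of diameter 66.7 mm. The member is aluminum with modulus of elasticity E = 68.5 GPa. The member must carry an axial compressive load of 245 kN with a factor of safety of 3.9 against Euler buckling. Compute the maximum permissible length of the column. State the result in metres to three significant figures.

L_max ≈ 0.829 m

I = πd⁴/64 = π×66.7⁴/64 = 9.716×10^5 mm⁴
I = 9.716×10^-7 m⁴
Required critical load P_cr = n·P = 3.9 × 245 = 955.5 kN = 9.555×10^5 N
From P_cr = π²EI/(K·L)²:  L = (1/K)·√(π²EI/P_cr) = (1/1)·√(π²×6.85×10^10×9.716×10^-7/9.555×10^5)
L = 0.829 m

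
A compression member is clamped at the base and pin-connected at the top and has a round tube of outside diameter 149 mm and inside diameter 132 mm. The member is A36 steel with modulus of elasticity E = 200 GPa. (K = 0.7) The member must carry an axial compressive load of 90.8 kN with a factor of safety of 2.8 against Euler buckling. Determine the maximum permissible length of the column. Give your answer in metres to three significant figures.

L_max ≈ 12.1 m

d_o = 149 mm, d_i = 132 mm
I = π(d_o⁴ − d_i⁴)/64 = π(149⁴ − 132.0⁴)/64 = 9.292×10^6 mm⁴
I = 9.292×10^-6 m⁴
Required critical load P_cr = n·P = 2.8 × 90.8 = 254.2 kN = 2.542×10^5 N
From P_cr = π²EI/(K·L)²:  L = (1/K)·√(π²EI/P_cr) = (1/0.7)·√(π²×2.00×10^11×9.292×10^-6/2.542×10^5)
L = 12.1 m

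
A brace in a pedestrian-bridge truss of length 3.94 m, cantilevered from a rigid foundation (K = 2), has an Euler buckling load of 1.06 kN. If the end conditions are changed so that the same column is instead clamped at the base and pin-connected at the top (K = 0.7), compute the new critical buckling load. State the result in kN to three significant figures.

P_cr ≈ 8.65 kN

P_cr ∝ 1/K², so P_cr,new = P_cr,old × (K_old/K_new)² = 1.06 × (2/0.7)²
= 1.06 × 8.163 = 8.65 kN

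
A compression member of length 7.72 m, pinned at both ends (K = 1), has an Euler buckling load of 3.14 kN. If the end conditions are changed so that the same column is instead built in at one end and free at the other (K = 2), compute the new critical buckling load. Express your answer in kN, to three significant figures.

P_cr ≈ 0.785 kN

P_cr ∝ 1/K², so P_cr,new = P_cr,old × (K_old/K_new)² = 3.14 × (1/2)²
= 3.14 × 0.2500 = 0.785 kN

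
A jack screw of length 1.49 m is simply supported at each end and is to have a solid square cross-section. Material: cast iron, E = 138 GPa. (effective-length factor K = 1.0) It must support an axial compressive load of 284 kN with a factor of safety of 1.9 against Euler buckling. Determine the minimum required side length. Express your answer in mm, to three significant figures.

a ≈ 57.0 mm

Required P_cr = n·P = 1.9 × 284 = 539.6 kN
L_e = K·L = 1 × 1.49 = 1.490 m
Required I = P_cr·L_e²/(π²E) = 5.396×10^5 × 1.490² / (π² × 1.38×10^11) = 8.796×10^-7 m⁴
I_req = 8.796×10^5 mm⁴
Solid square: I = a⁴/12  ⇒  a = (12I)^(1/4) = (12×8.796×10^5)^(1/4) = 57.0 mm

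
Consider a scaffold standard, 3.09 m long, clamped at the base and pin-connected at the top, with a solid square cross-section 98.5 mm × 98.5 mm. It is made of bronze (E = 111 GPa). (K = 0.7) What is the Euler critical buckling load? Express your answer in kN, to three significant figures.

I = a⁴/12 = 98.5⁴/12 = 7.844×10^6 mm⁴
I = 7.844×10^6 mm⁴ = 7.844×10^-6 m⁴
Effective length L_e = K·L = 0.7 × 3.09 = 2.163 m
P_cr = π²EI / L_e² = π² × 111×10⁹ × 7.844×10^-6 / 2.163² = 1.837×10^6 N

P_cr ≈ 1840 kN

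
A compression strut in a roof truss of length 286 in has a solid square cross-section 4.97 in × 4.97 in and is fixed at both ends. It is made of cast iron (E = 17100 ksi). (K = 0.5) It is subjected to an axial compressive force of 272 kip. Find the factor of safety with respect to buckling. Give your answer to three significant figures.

I = a⁴/12 = 4.97⁴/12 = 50.84 in⁴
Effective length L_e = K·L = 0.5 × 286 = 143.0 in
P_cr = π²EI / L_e² = π² × 17100×10³ × 50.84 / 143.0² = 4.196×10^5 lb
Factor of safety n = P_cr / P = 419.63 / 272 = 1.54

n ≈ 1.54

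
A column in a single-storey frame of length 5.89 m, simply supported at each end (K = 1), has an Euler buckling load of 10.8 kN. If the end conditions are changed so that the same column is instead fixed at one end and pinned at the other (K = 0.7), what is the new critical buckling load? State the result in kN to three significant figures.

P_cr ∝ 1/K², so P_cr,new = P_cr,old × (K_old/K_new)² = 10.8 × (1/0.7)²
= 10.8 × 2.041 = 22.0 kN

P_cr ≈ 22.0 kN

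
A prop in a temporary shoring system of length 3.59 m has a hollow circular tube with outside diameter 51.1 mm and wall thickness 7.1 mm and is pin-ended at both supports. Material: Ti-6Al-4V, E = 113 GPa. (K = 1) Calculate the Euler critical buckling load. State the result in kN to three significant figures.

Inner diameter d_i = 51.1 − 2×7.1 = 36.90 mm
I = π(d_o⁴ − d_i⁴)/64 = π(51.1⁴ − 36.90⁴)/64 = 2.437×10^5 mm⁴
I = 2.437×10^5 mm⁴ = 2.437×10^-7 m⁴
Effective length L_e = K·L = 1 × 3.59 = 3.590 m
P_cr = π²EI / L_e² = π² × 113×10⁹ × 2.437×10^-7 / 3.590² = 2.109×10^4 N

P_cr ≈ 21.1 kN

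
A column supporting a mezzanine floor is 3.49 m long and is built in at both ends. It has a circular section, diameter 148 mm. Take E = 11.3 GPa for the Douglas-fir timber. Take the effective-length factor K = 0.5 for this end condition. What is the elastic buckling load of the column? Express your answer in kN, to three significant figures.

P_cr ≈ 863 kN

I = πd⁴/64 = π×148⁴/64 = 2.355×10^7 mm⁴
I = 2.355×10^7 mm⁴ = 2.355×10^-5 m⁴
Effective length L_e = K·L = 0.5 × 3.49 = 1.745 m
P_cr = π²EI / L_e² = π² × 11.3×10⁹ × 2.355×10^-5 / 1.745² = 8.626×10^5 N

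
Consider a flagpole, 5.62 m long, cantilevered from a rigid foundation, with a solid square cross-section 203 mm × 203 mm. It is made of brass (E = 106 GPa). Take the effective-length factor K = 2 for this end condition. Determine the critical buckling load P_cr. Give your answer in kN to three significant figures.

P_cr ≈ 1170 kN

I = a⁴/12 = 203⁴/12 = 1.415×10^8 mm⁴
I = 1.415×10^8 mm⁴ = 1.415×10^-4 m⁴
Effective length L_e = K·L = 2 × 5.62 = 11.24 m
P_cr = π²EI / L_e² = π² × 106×10⁹ × 1.415×10^-4 / 11.24² = 1.172×10^6 N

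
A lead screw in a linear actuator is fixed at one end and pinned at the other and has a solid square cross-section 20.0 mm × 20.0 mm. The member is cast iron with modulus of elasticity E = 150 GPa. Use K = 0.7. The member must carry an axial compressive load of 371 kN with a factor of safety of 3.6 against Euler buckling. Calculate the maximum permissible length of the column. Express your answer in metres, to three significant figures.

L_max ≈ 0.174 m

I = a⁴/12 = 20.0⁴/12 = 1.333×10^4 mm⁴
I = 1.333×10^-8 m⁴
Required critical load P_cr = n·P = 3.6 × 371 = 1336 kN = 1.336×10^6 N
From P_cr = π²EI/(K·L)²:  L = (1/K)·√(π²EI/P_cr) = (1/0.7)·√(π²×1.50×10^11×1.333×10^-8/1.336×10^6)
L = 0.174 m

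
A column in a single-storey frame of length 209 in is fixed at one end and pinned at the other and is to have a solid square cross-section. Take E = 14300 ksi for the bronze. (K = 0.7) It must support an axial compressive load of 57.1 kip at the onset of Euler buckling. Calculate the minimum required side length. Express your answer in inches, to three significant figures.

L_e = K·L = 0.7 × 209 = 146.3 in
Required I = P_cr·L_e²/(π²E) = 5.710×10^4 × 146.3² / (π² × 1.43×10^7) = 8.659 in⁴
Solid square: I = a⁴/12  ⇒  a = (12I)^(1/4) = (12×8.659)^(1/4) = 3.19 in

a ≈ 3.19 in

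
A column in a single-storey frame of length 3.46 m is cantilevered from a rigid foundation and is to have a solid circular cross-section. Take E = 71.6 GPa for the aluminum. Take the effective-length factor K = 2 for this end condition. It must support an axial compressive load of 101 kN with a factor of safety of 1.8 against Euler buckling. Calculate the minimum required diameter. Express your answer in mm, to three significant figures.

Required P_cr = n·P = 1.8 × 101 = 181.8 kN
L_e = K·L = 2 × 3.46 = 6.920 m
Required I = P_cr·L_e²/(π²E) = 1.818×10^5 × 6.920² / (π² × 7.16×10^10) = 1.232×10^-5 m⁴
I_req = 1.232×10^7 mm⁴
Solid circle: I = πd⁴/64  ⇒  d = (64I/π)^(1/4) = (64×1.232×10^7/π)^(1/4) = 126 mm

d ≈ 126 mm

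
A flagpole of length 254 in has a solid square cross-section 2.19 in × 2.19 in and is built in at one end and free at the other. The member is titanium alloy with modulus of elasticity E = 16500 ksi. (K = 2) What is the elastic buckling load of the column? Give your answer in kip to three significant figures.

P_cr ≈ 1.21 kip

I = a⁴/12 = 2.19⁴/12 = 1.917 in⁴
Effective length L_e = K·L = 2 × 254 = 508.0 in
P_cr = π²EI / L_e² = π² × 16500×10³ × 1.917 / 508.0² = 1.210×10^3 lb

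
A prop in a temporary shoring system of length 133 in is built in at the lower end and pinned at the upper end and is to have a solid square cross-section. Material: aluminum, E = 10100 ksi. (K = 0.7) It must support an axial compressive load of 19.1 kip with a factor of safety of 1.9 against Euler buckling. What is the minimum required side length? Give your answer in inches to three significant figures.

a ≈ 2.48 in

Required P_cr = n·P = 1.9 × 19.1 = 36.29 kip
L_e = K·L = 0.7 × 133 = 93.10 in
Required I = P_cr·L_e²/(π²E) = 3.629×10^4 × 93.10² / (π² × 1.01×10^7) = 3.155 in⁴
Solid square: I = a⁴/12  ⇒  a = (12I)^(1/4) = (12×3.155)^(1/4) = 2.48 in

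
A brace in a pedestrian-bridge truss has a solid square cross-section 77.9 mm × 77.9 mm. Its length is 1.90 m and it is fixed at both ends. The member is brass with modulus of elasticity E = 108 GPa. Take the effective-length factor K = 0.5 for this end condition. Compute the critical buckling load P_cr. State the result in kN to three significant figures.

P_cr ≈ 3620 kN

I = a⁴/12 = 77.9⁴/12 = 3.069×10^6 mm⁴
I = 3.069×10^6 mm⁴ = 3.069×10^-6 m⁴
Effective length L_e = K·L = 0.5 × 1.90 = 0.9500 m
P_cr = π²EI / L_e² = π² × 108×10⁹ × 3.069×10^-6 / 0.9500² = 3.624×10^6 N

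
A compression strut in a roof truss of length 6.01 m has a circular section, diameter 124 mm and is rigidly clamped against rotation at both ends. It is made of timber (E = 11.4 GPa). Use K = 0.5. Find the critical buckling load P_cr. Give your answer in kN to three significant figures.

P_cr ≈ 145 kN

I = πd⁴/64 = π×124⁴/64 = 1.161×10^7 mm⁴
I = 1.161×10^7 mm⁴ = 1.161×10^-5 m⁴
Effective length L_e = K·L = 0.5 × 6.01 = 3.005 m
P_cr = π²EI / L_e² = π² × 11.4×10⁹ × 1.161×10^-5 / 3.005² = 1.446×10^5 N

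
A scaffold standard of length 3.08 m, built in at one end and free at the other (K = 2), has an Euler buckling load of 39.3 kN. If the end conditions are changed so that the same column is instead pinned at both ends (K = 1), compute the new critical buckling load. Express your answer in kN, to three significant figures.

P_cr ∝ 1/K², so P_cr,new = P_cr,old × (K_old/K_new)² = 39.3 × (2/1)²
= 39.3 × 4.000 = 157 kN

P_cr ≈ 157 kN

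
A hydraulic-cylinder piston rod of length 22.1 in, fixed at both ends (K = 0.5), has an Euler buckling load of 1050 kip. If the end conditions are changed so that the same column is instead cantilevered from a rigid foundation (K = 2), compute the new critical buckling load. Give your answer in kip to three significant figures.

P_cr ≈ 65.6 kip

P_cr ∝ 1/K², so P_cr,new = P_cr,old × (K_old/K_new)² = 1050 × (0.5/2)²
= 1050 × 0.06250 = 65.6 kip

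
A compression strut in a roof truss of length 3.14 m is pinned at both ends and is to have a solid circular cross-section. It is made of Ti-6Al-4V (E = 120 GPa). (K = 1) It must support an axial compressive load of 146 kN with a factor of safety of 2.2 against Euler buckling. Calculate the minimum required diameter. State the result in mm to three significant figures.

d ≈ 85.9 mm

Required P_cr = n·P = 2.2 × 146 = 321.2 kN
L_e = K·L = 1 × 3.14 = 3.140 m
Required I = P_cr·L_e²/(π²E) = 3.212×10^5 × 3.140² / (π² × 1.20×10^11) = 2.674×10^-6 m⁴
I_req = 2.674×10^6 mm⁴
Solid circle: I = πd⁴/64  ⇒  d = (64I/π)^(1/4) = (64×2.674×10^6/π)^(1/4) = 85.9 mm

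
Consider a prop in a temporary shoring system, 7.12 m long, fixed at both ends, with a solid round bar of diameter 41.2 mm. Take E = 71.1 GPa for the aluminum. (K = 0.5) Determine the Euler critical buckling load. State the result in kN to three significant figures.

I = πd⁴/64 = π×41.2⁴/64 = 1.414×10^5 mm⁴
I = 1.414×10^5 mm⁴ = 1.414×10^-7 m⁴
Effective length L_e = K·L = 0.5 × 7.12 = 3.560 m
P_cr = π²EI / L_e² = π² × 71.1×10⁹ × 1.414×10^-7 / 3.560² = 7.831×10^3 N

P_cr ≈ 7.83 kN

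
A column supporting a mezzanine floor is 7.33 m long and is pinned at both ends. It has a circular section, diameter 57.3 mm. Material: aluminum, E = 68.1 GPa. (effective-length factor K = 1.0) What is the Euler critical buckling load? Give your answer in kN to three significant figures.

I = πd⁴/64 = π×57.3⁴/64 = 5.292×10^5 mm⁴
I = 5.292×10^5 mm⁴ = 5.292×10^-7 m⁴
Effective length L_e = K·L = 1 × 7.33 = 7.330 m
P_cr = π²EI / L_e² = π² × 68.1×10⁹ × 5.292×10^-7 / 7.330² = 6.620×10^3 N

P_cr ≈ 6.62 kN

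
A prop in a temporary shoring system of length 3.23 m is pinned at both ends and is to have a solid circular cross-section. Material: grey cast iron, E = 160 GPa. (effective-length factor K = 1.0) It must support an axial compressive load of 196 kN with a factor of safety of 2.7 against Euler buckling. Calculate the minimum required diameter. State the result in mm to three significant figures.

d ≈ 91.9 mm

Required P_cr = n·P = 2.7 × 196 = 529.2 kN
L_e = K·L = 1 × 3.23 = 3.230 m
Required I = P_cr·L_e²/(π²E) = 5.292×10^5 × 3.230² / (π² × 1.60×10^11) = 3.496×10^-6 m⁴
I_req = 3.496×10^6 mm⁴
Solid circle: I = πd⁴/64  ⇒  d = (64I/π)^(1/4) = (64×3.496×10^6/π)^(1/4) = 91.9 mm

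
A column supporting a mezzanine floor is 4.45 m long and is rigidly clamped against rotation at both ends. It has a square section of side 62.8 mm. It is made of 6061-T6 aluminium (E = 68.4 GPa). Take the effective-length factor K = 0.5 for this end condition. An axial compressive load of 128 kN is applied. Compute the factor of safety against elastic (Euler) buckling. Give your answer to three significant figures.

n ≈ 1.38

I = a⁴/12 = 62.8⁴/12 = 1.296×10^6 mm⁴
I = 1.296×10^6 mm⁴ = 1.296×10^-6 m⁴
Effective length L_e = K·L = 0.5 × 4.45 = 2.225 m
P_cr = π²EI / L_e² = π² × 68.4×10⁹ × 1.296×10^-6 / 2.225² = 1.767×10^5 N
Factor of safety n = P_cr / P = 176.75 / 128 = 1.38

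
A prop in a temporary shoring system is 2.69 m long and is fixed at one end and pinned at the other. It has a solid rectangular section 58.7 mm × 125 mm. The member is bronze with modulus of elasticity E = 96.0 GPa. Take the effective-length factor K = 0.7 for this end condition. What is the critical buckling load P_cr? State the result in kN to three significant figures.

P_cr ≈ 563 kN

Buckling occurs about the weak axis: I_min = h·b³/12 with b = 58.7 mm (the shorter side).
I_min = 125×58.7³/12 = 2.107×10^6 mm⁴
I = 2.107×10^6 mm⁴ = 2.107×10^-6 m⁴
Effective length L_e = K·L = 0.7 × 2.69 = 1.883 m
P_cr = π²EI / L_e² = π² × 96.0×10⁹ × 2.107×10^-6 / 1.883² = 5.630×10^5 N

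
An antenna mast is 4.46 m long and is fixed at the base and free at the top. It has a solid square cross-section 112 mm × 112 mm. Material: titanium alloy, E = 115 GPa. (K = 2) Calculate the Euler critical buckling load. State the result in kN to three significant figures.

P_cr ≈ 187 kN

I = a⁴/12 = 112⁴/12 = 1.311×10^7 mm⁴
I = 1.311×10^7 mm⁴ = 1.311×10^-5 m⁴
Effective length L_e = K·L = 2 × 4.46 = 8.920 m
P_cr = π²EI / L_e² = π² × 115×10⁹ × 1.311×10^-5 / 8.920² = 1.871×10^5 N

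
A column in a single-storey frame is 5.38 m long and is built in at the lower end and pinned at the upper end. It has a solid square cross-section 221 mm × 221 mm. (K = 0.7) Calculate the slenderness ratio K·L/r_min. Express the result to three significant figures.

λ ≈ 59.0

I = a⁴/12 = 221⁴/12 = 1.988×10^8 mm⁴
A = 4.884×10^4 mm²;  r_min = √(I/A) = √(1.988×10^8/4.884×10^4) = 63.80 mm
L_e = K·L = 0.7 × 5.38 m = 3.766 m = 3766.0 mm
λ = L_e / r_min = 3766.0 / 63.80 = 59.0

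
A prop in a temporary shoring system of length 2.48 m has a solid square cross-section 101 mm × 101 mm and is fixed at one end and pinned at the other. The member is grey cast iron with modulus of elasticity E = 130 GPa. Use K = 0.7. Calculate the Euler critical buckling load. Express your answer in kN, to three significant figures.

I = a⁴/12 = 101⁴/12 = 8.672×10^6 mm⁴
I = 8.672×10^6 mm⁴ = 8.672×10^-6 m⁴
Effective length L_e = K·L = 0.7 × 2.48 = 1.736 m
P_cr = π²EI / L_e² = π² × 130×10⁹ × 8.672×10^-6 / 1.736² = 3.692×10^6 N

P_cr ≈ 3690 kN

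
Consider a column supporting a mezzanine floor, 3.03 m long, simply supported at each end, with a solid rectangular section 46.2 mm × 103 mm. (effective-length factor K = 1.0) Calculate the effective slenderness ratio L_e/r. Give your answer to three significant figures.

For a rectangle r_min = b/√12 = 46.2/√12 = 13.34 mm
L_e = K·L = 1 × 3.03 m = 3.030 m = 3030.0 mm
λ = L_e / r_min = 3030.0 / 13.34 = 227

λ ≈ 227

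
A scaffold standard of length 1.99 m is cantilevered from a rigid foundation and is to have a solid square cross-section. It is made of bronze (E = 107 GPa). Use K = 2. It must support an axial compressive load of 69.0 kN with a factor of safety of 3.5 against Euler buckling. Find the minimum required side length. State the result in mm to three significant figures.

Required P_cr = n·P = 3.5 × 69.0 = 241.5 kN
L_e = K·L = 2 × 1.99 = 3.980 m
Required I = P_cr·L_e²/(π²E) = 2.415×10^5 × 3.980² / (π² × 1.07×10^11) = 3.622×10^-6 m⁴
I_req = 3.622×10^6 mm⁴
Solid square: I = a⁴/12  ⇒  a = (12I)^(1/4) = (12×3.622×10^6)^(1/4) = 81.2 mm

a ≈ 81.2 mm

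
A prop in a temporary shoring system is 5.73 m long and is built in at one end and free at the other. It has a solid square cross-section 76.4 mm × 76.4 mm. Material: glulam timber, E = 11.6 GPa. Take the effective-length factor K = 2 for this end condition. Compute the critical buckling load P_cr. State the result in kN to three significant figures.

P_cr ≈ 2.48 kN

I = a⁴/12 = 76.4⁴/12 = 2.839×10^6 mm⁴
I = 2.839×10^6 mm⁴ = 2.839×10^-6 m⁴
Effective length L_e = K·L = 2 × 5.73 = 11.46 m
P_cr = π²EI / L_e² = π² × 11.6×10⁹ × 2.839×10^-6 / 11.46² = 2.475×10^3 N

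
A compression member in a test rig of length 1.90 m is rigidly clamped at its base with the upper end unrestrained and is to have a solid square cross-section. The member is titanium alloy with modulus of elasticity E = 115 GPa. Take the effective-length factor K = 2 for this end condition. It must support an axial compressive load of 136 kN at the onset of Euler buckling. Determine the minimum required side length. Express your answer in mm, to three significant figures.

L_e = K·L = 2 × 1.90 = 3.800 m
Required I = P_cr·L_e²/(π²E) = 1.360×10^5 × 3.800² / (π² × 1.15×10^11) = 1.730×10^-6 m⁴
I_req = 1.730×10^6 mm⁴
Solid square: I = a⁴/12  ⇒  a = (12I)^(1/4) = (12×1.730×10^6)^(1/4) = 67.5 mm

a ≈ 67.5 mm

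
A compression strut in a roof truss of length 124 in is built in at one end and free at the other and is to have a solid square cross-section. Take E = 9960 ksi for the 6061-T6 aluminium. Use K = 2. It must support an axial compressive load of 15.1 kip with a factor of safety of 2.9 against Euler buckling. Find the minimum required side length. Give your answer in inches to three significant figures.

a ≈ 4.26 in

Required P_cr = n·P = 2.9 × 15.1 = 43.79 kip
L_e = K·L = 2 × 124 = 248.0 in
Required I = P_cr·L_e²/(π²E) = 4.379×10^4 × 248.0² / (π² × 9.96×10^6) = 27.40 in⁴
Solid square: I = a⁴/12  ⇒  a = (12I)^(1/4) = (12×27.40)^(1/4) = 4.26 in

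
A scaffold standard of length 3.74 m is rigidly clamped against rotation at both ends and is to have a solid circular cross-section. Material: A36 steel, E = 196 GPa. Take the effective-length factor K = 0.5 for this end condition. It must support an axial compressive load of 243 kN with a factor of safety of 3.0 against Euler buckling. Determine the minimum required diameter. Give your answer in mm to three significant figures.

d ≈ 72.0 mm

Required P_cr = n·P = 3.0 × 243 = 729.0 kN
L_e = K·L = 0.5 × 3.74 = 1.870 m
Required I = P_cr·L_e²/(π²E) = 7.290×10^5 × 1.870² / (π² × 1.96×10^11) = 1.318×10^-6 m⁴
I_req = 1.318×10^6 mm⁴
Solid circle: I = πd⁴/64  ⇒  d = (64I/π)^(1/4) = (64×1.318×10^6/π)^(1/4) = 72.0 mm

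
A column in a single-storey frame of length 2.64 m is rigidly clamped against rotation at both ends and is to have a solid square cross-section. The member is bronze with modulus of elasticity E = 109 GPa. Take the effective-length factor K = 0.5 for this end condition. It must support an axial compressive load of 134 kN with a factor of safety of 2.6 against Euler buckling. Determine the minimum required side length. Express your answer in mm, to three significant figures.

a ≈ 51.0 mm

Required P_cr = n·P = 2.6 × 134 = 348.4 kN
L_e = K·L = 0.5 × 2.64 = 1.320 m
Required I = P_cr·L_e²/(π²E) = 3.484×10^5 × 1.320² / (π² × 1.09×10^11) = 5.643×10^-7 m⁴
I_req = 5.643×10^5 mm⁴
Solid square: I = a⁴/12  ⇒  a = (12I)^(1/4) = (12×5.643×10^5)^(1/4) = 51.0 mm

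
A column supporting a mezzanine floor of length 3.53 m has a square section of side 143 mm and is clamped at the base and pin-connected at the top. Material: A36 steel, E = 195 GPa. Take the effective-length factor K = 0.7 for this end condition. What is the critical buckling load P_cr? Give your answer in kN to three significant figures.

I = a⁴/12 = 143⁴/12 = 3.485×10^7 mm⁴
I = 3.485×10^7 mm⁴ = 3.485×10^-5 m⁴
Effective length L_e = K·L = 0.7 × 3.53 = 2.471 m
P_cr = π²EI / L_e² = π² × 195×10⁹ × 3.485×10^-5 / 2.471² = 1.098×10^7 N

P_cr ≈ 11000 kN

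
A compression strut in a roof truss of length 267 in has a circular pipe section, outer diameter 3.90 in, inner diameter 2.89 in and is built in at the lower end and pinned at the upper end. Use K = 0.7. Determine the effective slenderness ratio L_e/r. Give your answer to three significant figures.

λ ≈ 154

d_o = 3.90 in, d_i = 2.89 in
I = π(d_o⁴ − d_i⁴)/64 = π(3.90⁴ − 2.890⁴)/64 = 7.932 in⁴
A = 5.386 in²;  r_min = √(I/A) = √(7.932/5.386) = 1.214 in
L_e = K·L = 0.7 × 267 = 186.9 in
λ = L_e / r_min = 186.90 / 1.214 = 154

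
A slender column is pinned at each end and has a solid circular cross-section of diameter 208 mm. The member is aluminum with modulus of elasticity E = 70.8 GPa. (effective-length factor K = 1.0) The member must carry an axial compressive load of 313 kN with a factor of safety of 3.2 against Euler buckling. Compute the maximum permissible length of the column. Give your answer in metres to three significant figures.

I = πd⁴/64 = π×208⁴/64 = 9.188×10^7 mm⁴
I = 9.188×10^-5 m⁴
Required critical load P_cr = n·P = 3.2 × 313 = 1002 kN = 1.002×10^6 N
From P_cr = π²EI/(K·L)²:  L = (1/K)·√(π²EI/P_cr) = (1/1)·√(π²×7.08×10^10×9.188×10^-5/1.002×10^6)
L = 8.01 m

L_max ≈ 8.01 m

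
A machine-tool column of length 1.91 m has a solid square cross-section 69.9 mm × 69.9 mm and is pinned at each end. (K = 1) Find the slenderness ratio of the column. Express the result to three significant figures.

For a square r = a/√12 = 69.9/√12 = 20.18 mm
L_e = K·L = 1 × 1.91 m = 1.910 m = 1910.0 mm
λ = L_e / r_min = 1910.0 / 20.18 = 94.7

λ ≈ 94.7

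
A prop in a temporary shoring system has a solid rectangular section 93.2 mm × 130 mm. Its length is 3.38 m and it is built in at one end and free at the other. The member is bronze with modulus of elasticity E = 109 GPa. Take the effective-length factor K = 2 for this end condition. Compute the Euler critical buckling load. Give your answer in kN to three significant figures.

P_cr ≈ 206 kN

Buckling occurs about the weak axis: I_min = h·b³/12 with b = 93.2 mm (the shorter side).
I_min = 130×93.2³/12 = 8.770×10^6 mm⁴
I = 8.770×10^6 mm⁴ = 8.770×10^-6 m⁴
Effective length L_e = K·L = 2 × 3.38 = 6.760 m
P_cr = π²EI / L_e² = π² × 109×10⁹ × 8.770×10^-6 / 6.760² = 2.065×10^5 N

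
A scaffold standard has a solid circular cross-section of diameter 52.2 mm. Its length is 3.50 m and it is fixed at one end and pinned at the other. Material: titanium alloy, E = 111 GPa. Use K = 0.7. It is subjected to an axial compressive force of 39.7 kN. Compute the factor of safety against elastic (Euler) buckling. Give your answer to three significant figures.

I = πd⁴/64 = π×52.2⁴/64 = 3.645×10^5 mm⁴
I = 3.645×10^5 mm⁴ = 3.645×10^-7 m⁴
Effective length L_e = K·L = 0.7 × 3.50 = 2.450 m
P_cr = π²EI / L_e² = π² × 111×10⁹ × 3.645×10^-7 / 2.450² = 6.652×10^4 N
Factor of safety n = P_cr / P = 66.519 / 39.7 = 1.68

n ≈ 1.68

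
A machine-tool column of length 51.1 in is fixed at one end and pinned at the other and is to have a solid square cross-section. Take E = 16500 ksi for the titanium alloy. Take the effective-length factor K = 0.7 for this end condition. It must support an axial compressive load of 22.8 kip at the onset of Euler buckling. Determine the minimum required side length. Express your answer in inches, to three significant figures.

L_e = K·L = 0.7 × 51.1 = 35.77 in
Required I = P_cr·L_e²/(π²E) = 2.280×10^4 × 35.77² / (π² × 1.65×10^7) = 0.1791 in⁴
Solid square: I = a⁴/12  ⇒  a = (12I)^(1/4) = (12×0.1791)^(1/4) = 1.21 in

a ≈ 1.21 in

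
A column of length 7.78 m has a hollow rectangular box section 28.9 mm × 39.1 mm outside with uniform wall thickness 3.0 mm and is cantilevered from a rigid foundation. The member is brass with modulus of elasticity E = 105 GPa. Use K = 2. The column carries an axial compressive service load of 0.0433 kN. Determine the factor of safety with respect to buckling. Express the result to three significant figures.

n ≈ 4.50

Inner dimensions: h_i = 39.1 − 2×3.0 = 33.10 mm, b_i = 28.9 − 2×3.0 = 22.90 mm
Weak-axis I_min = (h_o·b_o³ − h_i·b_i³)/12 with b_o = 28.9, b_i = 22.90 mm (shorter outer/inner sides).
I_min = (39.1×28.9³ − 33.10×22.90³)/12 = 4.552×10^4 mm⁴
I = 4.552×10^4 mm⁴ = 4.552×10^-8 m⁴
Effective length L_e = K·L = 2 × 7.78 = 15.56 m
P_cr = π²EI / L_e² = π² × 105×10⁹ × 4.552×10^-8 / 15.56² = 194.9 N
Factor of safety n = P_cr / P = 0.19485 / 0.0433 = 4.50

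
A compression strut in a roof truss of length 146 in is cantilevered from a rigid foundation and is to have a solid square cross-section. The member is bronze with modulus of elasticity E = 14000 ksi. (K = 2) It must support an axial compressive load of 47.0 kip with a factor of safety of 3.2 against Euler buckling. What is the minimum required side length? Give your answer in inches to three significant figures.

Required P_cr = n·P = 3.2 × 47.0 = 150.4 kip
L_e = K·L = 2 × 146 = 292.0 in
Required I = P_cr·L_e²/(π²E) = 1.504×10^5 × 292.0² / (π² × 1.40×10^7) = 92.81 in⁴
Solid square: I = a⁴/12  ⇒  a = (12I)^(1/4) = (12×92.81)^(1/4) = 5.78 in

a ≈ 5.78 in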